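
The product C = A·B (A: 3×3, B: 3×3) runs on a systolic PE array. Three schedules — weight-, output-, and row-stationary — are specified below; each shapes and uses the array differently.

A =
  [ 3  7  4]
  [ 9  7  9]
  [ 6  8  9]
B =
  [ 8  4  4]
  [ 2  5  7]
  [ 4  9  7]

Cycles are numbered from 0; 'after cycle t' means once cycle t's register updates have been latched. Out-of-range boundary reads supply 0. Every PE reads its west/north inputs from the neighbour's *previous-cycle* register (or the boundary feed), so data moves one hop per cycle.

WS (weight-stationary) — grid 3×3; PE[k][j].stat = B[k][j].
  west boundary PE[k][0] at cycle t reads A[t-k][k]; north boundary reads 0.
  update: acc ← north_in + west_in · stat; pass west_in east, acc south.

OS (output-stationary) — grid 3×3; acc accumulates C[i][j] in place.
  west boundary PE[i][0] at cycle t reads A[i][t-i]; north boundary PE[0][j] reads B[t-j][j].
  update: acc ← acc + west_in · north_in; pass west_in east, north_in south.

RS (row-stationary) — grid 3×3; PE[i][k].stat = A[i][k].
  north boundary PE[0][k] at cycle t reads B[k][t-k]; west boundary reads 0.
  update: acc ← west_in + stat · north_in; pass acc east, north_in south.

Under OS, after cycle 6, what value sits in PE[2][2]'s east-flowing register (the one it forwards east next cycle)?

OS (3×3). Following PE[2][2] plus its west/north inputs:
  step 0 · PE1,2: acc=0; fwd→0 fwd↓0
  step 0 · PE2,1: acc=0; fwd→0 fwd↓0
  step 0 · PE2,2: acc=0; fwd→0 fwd↓0
  step 1 · PE1,2: acc=0; fwd→0 fwd↓0
  step 1 · PE2,1: acc=0; fwd→0 fwd↓0
  step 1 · PE2,2: acc=0; fwd→0 fwd↓0
  step 2 · PE1,2: acc=0; fwd→0 fwd↓0
  step 2 · PE2,1: acc=0; fwd→0 fwd↓0
  step 2 · PE2,2: acc=0; fwd→0 fwd↓0
  step 3 · PE1,2: acc=36; fwd→9 fwd↓4
  step 3 · PE2,1: acc=24; fwd→6 fwd↓4
  step 3 · PE2,2: acc=0; fwd→0 fwd↓0
  step 4 · PE1,2: acc=85; fwd→7 fwd↓7
  step 4 · PE2,1: acc=64; fwd→8 fwd↓5
  step 4 · PE2,2: acc=24; fwd→6 fwd↓4
  step 5 · PE1,2: acc=148; fwd→9 fwd↓7
  step 5 · PE2,1: acc=145; fwd→9 fwd↓9
  step 5 · PE2,2: acc=80; fwd→8 fwd↓7
  step 6 · PE1,2: acc=148; fwd→0 fwd↓0
  step 6 · PE2,1: acc=145; fwd→0 fwd↓0
  step 6 · PE2,2: acc=143; fwd→9 fwd↓7

register = 9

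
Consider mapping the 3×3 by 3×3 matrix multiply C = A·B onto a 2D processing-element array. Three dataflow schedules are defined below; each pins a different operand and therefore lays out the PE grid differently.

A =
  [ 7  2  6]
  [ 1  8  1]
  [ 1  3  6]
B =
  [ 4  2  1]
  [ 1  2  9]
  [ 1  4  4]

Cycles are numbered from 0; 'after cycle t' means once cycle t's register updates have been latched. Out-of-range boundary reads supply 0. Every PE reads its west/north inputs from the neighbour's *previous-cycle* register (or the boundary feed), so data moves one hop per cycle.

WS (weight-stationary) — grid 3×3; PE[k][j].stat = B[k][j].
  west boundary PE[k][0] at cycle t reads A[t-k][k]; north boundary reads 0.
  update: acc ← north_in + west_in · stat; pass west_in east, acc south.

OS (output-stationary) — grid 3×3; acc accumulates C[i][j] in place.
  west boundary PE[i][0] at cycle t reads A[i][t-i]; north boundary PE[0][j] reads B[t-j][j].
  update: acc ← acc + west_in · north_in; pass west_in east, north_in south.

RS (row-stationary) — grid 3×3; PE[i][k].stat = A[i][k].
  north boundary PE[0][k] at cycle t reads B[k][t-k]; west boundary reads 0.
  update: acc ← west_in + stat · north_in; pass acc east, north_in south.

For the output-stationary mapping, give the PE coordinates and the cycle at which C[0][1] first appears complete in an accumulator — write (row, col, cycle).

OS: C[0][1] accumulates in PE[0][1]:
  0: (0,1).acc=0  regs=<0,0>
  1: (0,1).acc=14  regs=<7,2>
  2: (0,1).acc=18  regs=<2,2>
  3: (0,1).acc=42  regs=<6,4>

(row, col, cycle) = (0, 1, 3)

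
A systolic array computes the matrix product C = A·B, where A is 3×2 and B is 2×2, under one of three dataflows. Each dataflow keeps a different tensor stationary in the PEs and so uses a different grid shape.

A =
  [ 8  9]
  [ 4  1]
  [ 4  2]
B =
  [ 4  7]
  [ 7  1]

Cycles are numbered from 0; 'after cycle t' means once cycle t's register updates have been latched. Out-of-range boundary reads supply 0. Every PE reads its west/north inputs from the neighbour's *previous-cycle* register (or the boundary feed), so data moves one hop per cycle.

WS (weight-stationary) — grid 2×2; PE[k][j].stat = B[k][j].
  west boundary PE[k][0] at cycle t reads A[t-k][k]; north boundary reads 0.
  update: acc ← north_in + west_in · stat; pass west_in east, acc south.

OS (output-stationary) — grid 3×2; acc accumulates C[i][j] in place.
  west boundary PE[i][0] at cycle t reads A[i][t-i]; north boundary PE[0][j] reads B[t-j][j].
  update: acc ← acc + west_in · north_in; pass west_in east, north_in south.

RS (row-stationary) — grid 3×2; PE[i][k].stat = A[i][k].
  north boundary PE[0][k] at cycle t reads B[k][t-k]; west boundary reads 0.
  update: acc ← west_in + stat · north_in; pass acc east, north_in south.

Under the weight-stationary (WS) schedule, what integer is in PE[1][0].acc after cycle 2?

PE[1][0].acc = 23

WS 2×2: PE[1][0] cycle-by-cycle (with neighbour feeds):
  0: (0,0).acc=32  regs=<8,32>
  0: (1,0).acc=0  regs=<0,0>
  1: (0,0).acc=16  regs=<4,16>
  1: (1,0).acc=95  regs=<9,95>
  2: (0,0).acc=16  regs=<4,16>
  2: (1,0).acc=23  regs=<1,23>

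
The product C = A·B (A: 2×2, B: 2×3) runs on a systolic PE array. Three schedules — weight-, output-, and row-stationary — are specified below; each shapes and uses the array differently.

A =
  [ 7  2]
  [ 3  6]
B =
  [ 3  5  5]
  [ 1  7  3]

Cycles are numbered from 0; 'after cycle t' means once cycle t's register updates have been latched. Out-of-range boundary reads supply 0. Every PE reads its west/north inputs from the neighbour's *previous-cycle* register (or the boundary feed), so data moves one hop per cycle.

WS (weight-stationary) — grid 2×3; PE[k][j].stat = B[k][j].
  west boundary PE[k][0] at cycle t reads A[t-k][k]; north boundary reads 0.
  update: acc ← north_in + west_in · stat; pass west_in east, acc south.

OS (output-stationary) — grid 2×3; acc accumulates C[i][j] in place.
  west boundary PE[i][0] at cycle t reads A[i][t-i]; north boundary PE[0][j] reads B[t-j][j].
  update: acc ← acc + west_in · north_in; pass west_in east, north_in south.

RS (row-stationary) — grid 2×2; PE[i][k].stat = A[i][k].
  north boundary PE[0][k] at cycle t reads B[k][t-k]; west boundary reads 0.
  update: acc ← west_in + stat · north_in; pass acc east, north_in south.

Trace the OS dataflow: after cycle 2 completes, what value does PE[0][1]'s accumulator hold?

OS 2×3: PE[0][1] cycle-by-cycle (with neighbour feeds):
  c0 r0c0: 21 / 7 / 3
  c0 r0c1: 0 / 0 / 0
  c1 r0c0: 23 / 2 / 1
  c1 r0c1: 35 / 7 / 5
  c2 r0c0: 23 / 0 / 0
  c2 r0c1: 49 / 2 / 7

PE[0][1].acc = 49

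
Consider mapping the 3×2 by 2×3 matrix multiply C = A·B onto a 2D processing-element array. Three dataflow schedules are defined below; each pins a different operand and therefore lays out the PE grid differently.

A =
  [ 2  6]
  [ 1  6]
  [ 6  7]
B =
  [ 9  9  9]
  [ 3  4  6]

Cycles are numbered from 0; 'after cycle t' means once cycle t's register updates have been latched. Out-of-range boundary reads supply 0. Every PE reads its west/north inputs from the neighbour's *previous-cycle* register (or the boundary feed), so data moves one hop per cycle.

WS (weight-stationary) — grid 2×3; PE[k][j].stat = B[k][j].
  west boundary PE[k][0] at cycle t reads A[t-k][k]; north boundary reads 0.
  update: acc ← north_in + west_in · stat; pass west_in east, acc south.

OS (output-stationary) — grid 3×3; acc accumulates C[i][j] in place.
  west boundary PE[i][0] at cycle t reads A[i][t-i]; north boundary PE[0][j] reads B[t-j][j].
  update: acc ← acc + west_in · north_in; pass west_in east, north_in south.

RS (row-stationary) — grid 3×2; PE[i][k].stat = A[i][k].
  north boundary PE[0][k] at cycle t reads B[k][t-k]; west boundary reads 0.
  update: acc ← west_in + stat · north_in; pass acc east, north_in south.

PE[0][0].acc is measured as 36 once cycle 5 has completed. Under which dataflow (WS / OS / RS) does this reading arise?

Under WS (2×3), PE[0][0]:
  0: (0,0).acc=18  regs=<2,18>
  1: (0,0).acc=9  regs=<1,9>
  2: (0,0).acc=54  regs=<6,54>
  3: (0,0).acc=0  regs=<0,0>
  4: (0,0).acc=0  regs=<0,0>
  5: (0,0).acc=0  regs=<0,0>
Under OS (3×3), PE[0][0]:
  0: (0,0).acc=18  regs=<2,9>
  1: (0,0).acc=36  regs=<6,3>
  2: (0,0).acc=36  regs=<0,0>
  3: (0,0).acc=36  regs=<0,0>
  4: (0,0).acc=36  regs=<0,0>
  5: (0,0).acc=36  regs=<0,0>
Under RS (3×2), PE[0][0]:
  0: (0,0).acc=18  regs=<18,9>
  1: (0,0).acc=18  regs=<18,9>
  2: (0,0).acc=18  regs=<18,9>
  3: (0,0).acc=0  regs=<0,0>
  4: (0,0).acc=0  regs=<0,0>
  5: (0,0).acc=0  regs=<0,0>

dataflow = OS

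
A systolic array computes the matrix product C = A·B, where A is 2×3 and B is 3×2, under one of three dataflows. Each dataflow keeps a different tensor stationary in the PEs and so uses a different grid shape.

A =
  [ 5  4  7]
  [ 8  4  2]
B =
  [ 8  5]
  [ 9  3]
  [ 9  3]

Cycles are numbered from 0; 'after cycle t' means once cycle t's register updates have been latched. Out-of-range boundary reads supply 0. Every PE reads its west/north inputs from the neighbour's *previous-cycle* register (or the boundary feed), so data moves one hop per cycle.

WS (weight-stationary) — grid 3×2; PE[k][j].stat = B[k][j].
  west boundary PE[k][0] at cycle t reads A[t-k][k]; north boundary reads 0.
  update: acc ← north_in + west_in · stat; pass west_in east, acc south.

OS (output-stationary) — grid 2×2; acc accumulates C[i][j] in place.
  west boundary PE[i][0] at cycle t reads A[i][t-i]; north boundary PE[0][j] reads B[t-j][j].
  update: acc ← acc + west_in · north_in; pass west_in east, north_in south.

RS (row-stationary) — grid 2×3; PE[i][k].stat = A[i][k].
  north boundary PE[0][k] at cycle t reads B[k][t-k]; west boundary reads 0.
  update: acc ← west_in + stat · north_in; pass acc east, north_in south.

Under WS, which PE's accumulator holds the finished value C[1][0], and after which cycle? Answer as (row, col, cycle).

WS: C[1][0] accumulates in PE[2][0]:
  0: (2,0).acc=0  regs=<0,0>
  1: (2,0).acc=0  regs=<0,0>
  2: (2,0).acc=139  regs=<7,139>
  3: (2,0).acc=118  regs=<2,118>

(row, col, cycle) = (2, 0, 3)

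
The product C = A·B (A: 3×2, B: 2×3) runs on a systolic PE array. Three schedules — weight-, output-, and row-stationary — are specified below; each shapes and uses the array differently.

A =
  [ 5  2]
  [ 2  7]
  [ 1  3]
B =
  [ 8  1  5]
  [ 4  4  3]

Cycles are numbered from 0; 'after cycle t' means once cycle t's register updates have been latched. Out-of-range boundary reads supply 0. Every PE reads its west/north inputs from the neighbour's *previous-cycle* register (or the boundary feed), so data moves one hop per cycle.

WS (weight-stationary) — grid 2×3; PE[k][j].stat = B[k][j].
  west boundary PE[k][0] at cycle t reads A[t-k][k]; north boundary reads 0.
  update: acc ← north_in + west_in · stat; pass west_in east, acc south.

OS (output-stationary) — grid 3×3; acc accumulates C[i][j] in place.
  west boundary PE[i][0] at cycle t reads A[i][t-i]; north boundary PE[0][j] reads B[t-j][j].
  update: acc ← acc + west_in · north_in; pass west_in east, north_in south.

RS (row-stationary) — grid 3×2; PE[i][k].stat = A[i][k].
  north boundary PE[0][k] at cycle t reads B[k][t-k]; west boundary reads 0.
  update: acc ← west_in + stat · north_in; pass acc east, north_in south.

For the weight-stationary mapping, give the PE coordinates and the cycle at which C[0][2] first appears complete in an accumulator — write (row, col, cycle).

(row, col, cycle) = (1, 2, 3)

WS: C[0][2] accumulates in PE[1][2]:
  c0 r1c2: 0 / 0 / 0
  c1 r1c2: 0 / 0 / 0
  c2 r1c2: 0 / 0 / 0
  c3 r1c2: 31 / 2 / 31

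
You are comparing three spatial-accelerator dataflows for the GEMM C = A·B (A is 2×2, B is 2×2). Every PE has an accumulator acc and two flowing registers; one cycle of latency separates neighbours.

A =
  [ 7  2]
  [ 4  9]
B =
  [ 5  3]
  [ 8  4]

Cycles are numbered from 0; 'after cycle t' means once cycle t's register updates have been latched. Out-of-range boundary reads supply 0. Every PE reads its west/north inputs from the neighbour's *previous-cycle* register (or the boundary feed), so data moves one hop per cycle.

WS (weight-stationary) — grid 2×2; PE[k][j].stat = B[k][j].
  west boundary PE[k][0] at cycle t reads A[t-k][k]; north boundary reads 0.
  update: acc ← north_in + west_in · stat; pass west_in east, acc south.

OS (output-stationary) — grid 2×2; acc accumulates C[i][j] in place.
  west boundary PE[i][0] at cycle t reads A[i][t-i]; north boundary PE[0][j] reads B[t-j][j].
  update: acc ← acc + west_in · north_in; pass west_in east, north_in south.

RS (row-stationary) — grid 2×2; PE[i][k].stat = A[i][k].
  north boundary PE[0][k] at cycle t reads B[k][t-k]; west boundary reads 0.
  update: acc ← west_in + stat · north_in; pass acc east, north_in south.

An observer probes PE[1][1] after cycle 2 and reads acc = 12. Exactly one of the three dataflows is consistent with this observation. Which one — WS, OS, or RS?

dataflow = OS

Under WS (2×2), PE[1][1]:
  after 0 — PE[1][1] acc=0, pass-E 0, pass-S 0
  after 1 — PE[1][1] acc=0, pass-E 0, pass-S 0
  after 2 — PE[1][1] acc=29, pass-E 2, pass-S 29
Under OS (2×2), PE[1][1]:
  after 0 — PE[1][1] acc=0, pass-E 0, pass-S 0
  after 1 — PE[1][1] acc=0, pass-E 0, pass-S 0
  after 2 — PE[1][1] acc=12, pass-E 4, pass-S 3
Under RS (2×2), PE[1][1]:
  after 0 — PE[1][1] acc=0, pass-E 0, pass-S 0
  after 1 — PE[1][1] acc=0, pass-E 0, pass-S 0
  after 2 — PE[1][1] acc=92, pass-E 92, pass-S 8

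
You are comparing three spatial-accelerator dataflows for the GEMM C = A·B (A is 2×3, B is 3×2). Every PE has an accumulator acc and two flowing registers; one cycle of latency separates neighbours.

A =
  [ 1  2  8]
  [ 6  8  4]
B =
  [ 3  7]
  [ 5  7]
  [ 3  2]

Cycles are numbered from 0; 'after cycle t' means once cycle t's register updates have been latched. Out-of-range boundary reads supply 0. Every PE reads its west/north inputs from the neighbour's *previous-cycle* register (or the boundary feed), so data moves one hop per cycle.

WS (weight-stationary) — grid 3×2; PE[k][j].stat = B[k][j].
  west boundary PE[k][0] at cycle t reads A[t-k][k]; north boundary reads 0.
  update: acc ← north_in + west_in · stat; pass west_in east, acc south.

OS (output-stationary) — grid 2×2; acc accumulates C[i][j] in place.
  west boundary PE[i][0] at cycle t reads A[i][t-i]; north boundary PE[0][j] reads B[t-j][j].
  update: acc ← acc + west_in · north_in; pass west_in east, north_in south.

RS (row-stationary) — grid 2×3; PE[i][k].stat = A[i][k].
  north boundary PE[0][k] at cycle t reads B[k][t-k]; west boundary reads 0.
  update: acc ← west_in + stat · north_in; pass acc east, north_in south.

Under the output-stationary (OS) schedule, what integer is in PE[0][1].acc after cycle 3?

PE[0][1].acc = 37

OS on a 2×2 grid — tracing PE[0][1] and its feeders:
  [0] (0,0) acc=3 (h:1 v:3)
  [0] (0,1) acc=0 (h:0 v:0)
  [1] (0,0) acc=13 (h:2 v:5)
  [1] (0,1) acc=7 (h:1 v:7)
  [2] (0,0) acc=37 (h:8 v:3)
  [2] (0,1) acc=21 (h:2 v:7)
  [3] (0,0) acc=37 (h:0 v:0)
  [3] (0,1) acc=37 (h:8 v:2)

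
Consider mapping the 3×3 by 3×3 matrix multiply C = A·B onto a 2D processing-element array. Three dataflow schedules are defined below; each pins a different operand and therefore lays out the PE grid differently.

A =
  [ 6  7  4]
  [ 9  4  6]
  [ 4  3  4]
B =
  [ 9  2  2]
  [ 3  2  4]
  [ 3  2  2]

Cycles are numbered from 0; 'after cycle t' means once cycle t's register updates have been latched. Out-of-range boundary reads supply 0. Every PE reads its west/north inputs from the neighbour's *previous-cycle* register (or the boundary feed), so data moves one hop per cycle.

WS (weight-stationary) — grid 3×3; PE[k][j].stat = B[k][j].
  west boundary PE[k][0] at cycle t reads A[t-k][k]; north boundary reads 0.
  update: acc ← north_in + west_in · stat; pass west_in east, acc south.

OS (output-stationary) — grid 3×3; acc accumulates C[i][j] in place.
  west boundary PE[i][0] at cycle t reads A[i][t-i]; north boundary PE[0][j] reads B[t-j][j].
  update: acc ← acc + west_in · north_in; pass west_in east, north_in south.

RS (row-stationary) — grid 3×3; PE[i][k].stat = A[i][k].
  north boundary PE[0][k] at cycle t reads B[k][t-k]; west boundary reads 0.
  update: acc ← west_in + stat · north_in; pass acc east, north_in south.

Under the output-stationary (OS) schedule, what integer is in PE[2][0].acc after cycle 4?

OS on a 3×3 grid — tracing PE[2][0] and its feeders:
  0: (1,0).acc=0  regs=<0,0>
  0: (2,0).acc=0  regs=<0,0>
  1: (1,0).acc=81  regs=<9,9>
  1: (2,0).acc=0  regs=<0,0>
  2: (1,0).acc=93  regs=<4,3>
  2: (2,0).acc=36  regs=<4,9>
  3: (1,0).acc=111  regs=<6,3>
  3: (2,0).acc=45  regs=<3,3>
  4: (1,0).acc=111  regs=<0,0>
  4: (2,0).acc=57  regs=<4,3>

PE[2][0].acc = 57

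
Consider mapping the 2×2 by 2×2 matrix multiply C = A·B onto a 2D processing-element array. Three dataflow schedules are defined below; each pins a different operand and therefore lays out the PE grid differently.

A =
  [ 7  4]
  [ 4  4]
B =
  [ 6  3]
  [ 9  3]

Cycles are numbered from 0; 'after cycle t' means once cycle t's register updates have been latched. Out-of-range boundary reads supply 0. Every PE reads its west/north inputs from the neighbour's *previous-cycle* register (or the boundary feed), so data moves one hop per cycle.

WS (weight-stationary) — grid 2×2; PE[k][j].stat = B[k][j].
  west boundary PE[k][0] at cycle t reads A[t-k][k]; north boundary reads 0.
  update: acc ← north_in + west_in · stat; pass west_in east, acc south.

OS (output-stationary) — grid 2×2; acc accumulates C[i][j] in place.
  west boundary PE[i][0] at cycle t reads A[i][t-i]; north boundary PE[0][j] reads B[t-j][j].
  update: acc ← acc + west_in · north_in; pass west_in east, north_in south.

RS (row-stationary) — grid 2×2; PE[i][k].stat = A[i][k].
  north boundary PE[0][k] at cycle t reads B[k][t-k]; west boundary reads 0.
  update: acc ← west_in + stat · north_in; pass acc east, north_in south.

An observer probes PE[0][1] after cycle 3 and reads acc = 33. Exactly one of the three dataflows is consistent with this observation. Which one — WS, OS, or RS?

Under WS (2×2), PE[0][1]:
  [0] (0,1) acc=0 (h:0 v:0)
  [1] (0,1) acc=21 (h:7 v:21)
  [2] (0,1) acc=12 (h:4 v:12)
  [3] (0,1) acc=0 (h:0 v:0)
Under OS (2×2), PE[0][1]:
  [0] (0,1) acc=0 (h:0 v:0)
  [1] (0,1) acc=21 (h:7 v:3)
  [2] (0,1) acc=33 (h:4 v:3)
  [3] (0,1) acc=33 (h:0 v:0)
Under RS (2×2), PE[0][1]:
  [0] (0,1) acc=0 (h:0 v:0)
  [1] (0,1) acc=78 (h:78 v:9)
  [2] (0,1) acc=33 (h:33 v:3)
  [3] (0,1) acc=0 (h:0 v:0)

dataflow = OS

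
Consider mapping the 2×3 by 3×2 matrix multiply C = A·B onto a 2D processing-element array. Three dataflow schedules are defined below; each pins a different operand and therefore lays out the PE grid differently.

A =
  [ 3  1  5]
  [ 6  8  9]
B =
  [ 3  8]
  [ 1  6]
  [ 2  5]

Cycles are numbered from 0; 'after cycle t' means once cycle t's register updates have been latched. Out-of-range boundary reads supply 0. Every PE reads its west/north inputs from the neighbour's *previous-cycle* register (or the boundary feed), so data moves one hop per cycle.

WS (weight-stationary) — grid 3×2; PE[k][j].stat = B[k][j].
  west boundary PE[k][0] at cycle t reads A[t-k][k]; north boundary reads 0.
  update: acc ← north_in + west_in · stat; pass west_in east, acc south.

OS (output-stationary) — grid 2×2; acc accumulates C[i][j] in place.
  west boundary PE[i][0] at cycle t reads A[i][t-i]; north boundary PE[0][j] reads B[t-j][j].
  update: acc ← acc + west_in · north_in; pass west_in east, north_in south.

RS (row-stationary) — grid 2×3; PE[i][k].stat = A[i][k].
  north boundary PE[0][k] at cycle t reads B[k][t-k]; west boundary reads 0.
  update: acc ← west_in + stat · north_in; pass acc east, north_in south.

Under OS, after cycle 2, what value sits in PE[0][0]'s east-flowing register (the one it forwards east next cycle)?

OS 2×2: PE[0][0] cycle-by-cycle (with neighbour feeds):
  cycle 0: PE[0][0] → acc 9, east 3, south 3
  cycle 1: PE[0][0] → acc 10, east 1, south 1
  cycle 2: PE[0][0] → acc 20, east 5, south 2

register = 5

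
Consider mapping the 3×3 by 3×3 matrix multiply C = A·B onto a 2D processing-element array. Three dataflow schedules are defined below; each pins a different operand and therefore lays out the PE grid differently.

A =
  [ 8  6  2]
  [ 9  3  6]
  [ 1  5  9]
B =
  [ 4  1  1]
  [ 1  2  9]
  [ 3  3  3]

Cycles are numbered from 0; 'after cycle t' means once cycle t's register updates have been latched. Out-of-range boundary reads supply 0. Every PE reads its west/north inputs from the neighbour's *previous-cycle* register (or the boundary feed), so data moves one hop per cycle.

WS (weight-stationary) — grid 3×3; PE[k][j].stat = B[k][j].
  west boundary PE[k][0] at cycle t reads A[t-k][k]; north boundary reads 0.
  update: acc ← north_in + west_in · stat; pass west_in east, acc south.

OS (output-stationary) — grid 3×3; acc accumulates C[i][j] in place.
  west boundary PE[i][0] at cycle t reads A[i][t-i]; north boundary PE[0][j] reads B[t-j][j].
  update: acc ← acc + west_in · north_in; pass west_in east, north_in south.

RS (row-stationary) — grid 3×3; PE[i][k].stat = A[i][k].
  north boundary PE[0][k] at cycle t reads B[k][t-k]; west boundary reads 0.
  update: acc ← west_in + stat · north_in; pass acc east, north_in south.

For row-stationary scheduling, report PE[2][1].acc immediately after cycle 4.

PE[2][1].acc = 11

Tracing RS — 3×3 array, target PE[2][1]:
  [0] (1,1) acc=0 (h:0 v:0)
  [0] (2,0) acc=0 (h:0 v:0)
  [0] (2,1) acc=0 (h:0 v:0)
  [1] (1,1) acc=0 (h:0 v:0)
  [1] (2,0) acc=0 (h:0 v:0)
  [1] (2,1) acc=0 (h:0 v:0)
  [2] (1,1) acc=39 (h:39 v:1)
  [2] (2,0) acc=4 (h:4 v:4)
  [2] (2,1) acc=0 (h:0 v:0)
  [3] (1,1) acc=15 (h:15 v:2)
  [3] (2,0) acc=1 (h:1 v:1)
  [3] (2,1) acc=9 (h:9 v:1)
  [4] (1,1) acc=36 (h:36 v:9)
  [4] (2,0) acc=1 (h:1 v:1)
  [4] (2,1) acc=11 (h:11 v:2)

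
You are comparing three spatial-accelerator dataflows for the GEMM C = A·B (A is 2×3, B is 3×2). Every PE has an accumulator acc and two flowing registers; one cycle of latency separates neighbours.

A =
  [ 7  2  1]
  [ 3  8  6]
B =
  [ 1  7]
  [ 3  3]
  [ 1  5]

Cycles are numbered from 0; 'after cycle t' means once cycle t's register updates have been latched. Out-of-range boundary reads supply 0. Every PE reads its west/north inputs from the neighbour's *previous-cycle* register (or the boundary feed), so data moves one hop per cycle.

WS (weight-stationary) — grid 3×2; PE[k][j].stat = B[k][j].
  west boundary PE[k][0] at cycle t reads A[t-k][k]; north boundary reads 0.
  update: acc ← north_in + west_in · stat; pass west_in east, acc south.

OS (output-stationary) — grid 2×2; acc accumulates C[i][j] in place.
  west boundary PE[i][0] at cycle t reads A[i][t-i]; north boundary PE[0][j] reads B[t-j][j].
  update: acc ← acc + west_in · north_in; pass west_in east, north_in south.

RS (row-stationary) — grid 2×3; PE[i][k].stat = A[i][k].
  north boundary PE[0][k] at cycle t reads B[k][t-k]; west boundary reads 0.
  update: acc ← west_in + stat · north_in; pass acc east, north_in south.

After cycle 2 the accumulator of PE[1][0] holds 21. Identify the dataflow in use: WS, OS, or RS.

dataflow = RS

Under WS (3×2), PE[1][0]:
  t=0 PE[1][0]: acc=0 h=0 v=0
  t=1 PE[1][0]: acc=13 h=2 v=13
  t=2 PE[1][0]: acc=27 h=8 v=27
Under OS (2×2), PE[1][0]:
  t=0 PE[1][0]: acc=0 h=0 v=0
  t=1 PE[1][0]: acc=3 h=3 v=1
  t=2 PE[1][0]: acc=27 h=8 v=3
Under RS (2×3), PE[1][0]:
  t=0 PE[1][0]: acc=0 h=0 v=0
  t=1 PE[1][0]: acc=3 h=3 v=1
  t=2 PE[1][0]: acc=21 h=21 v=7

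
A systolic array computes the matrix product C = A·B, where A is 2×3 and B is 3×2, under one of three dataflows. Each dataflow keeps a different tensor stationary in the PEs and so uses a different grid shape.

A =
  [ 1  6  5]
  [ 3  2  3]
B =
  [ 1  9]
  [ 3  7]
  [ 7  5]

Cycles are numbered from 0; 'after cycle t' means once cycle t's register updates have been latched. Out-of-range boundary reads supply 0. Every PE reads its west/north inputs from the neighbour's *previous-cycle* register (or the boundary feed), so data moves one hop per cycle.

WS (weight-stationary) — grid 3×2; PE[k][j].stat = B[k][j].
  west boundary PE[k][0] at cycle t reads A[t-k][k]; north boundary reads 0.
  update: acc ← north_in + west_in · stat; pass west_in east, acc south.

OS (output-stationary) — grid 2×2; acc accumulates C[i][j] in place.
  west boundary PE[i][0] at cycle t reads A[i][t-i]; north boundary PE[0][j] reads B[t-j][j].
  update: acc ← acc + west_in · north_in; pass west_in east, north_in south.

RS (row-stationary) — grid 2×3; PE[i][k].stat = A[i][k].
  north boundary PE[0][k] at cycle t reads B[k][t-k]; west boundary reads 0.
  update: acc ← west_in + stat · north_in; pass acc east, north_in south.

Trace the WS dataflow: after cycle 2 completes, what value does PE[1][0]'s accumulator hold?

WS on a 3×2 grid — tracing PE[1][0] and its feeders:
  @0  [0,0]  acc 1  |  →1  ↓1
  @0  [1,0]  acc 0  |  →0  ↓0
  @1  [0,0]  acc 3  |  →3  ↓3
  @1  [1,0]  acc 19  |  →6  ↓19
  @2  [0,0]  acc 0  |  →0  ↓0
  @2  [1,0]  acc 9  |  →2  ↓9

PE[1][0].acc = 9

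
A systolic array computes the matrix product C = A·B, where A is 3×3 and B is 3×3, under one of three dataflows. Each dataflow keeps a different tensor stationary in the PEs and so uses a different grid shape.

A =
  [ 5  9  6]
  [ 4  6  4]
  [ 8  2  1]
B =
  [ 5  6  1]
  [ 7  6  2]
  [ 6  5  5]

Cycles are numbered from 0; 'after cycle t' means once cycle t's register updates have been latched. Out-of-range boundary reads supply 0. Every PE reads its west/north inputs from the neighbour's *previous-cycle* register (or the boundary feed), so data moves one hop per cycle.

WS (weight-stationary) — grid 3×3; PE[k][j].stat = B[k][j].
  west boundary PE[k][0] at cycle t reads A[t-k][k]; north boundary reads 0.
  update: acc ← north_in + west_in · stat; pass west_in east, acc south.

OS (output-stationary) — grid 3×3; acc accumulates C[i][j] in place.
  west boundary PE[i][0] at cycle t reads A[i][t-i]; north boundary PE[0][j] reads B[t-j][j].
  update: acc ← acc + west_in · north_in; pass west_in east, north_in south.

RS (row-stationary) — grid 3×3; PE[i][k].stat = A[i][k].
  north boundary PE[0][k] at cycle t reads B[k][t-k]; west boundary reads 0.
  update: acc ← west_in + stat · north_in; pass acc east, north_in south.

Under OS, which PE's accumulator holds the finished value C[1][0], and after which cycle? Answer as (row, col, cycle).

OS — PE[1][0] is where C[1][0] collects:
  step 0 · PE1,0: acc=0; fwd→0 fwd↓0
  step 1 · PE1,0: acc=20; fwd→4 fwd↓5
  step 2 · PE1,0: acc=62; fwd→6 fwd↓7
  step 3 · PE1,0: acc=86; fwd→4 fwd↓6

(row, col, cycle) = (1, 0, 3)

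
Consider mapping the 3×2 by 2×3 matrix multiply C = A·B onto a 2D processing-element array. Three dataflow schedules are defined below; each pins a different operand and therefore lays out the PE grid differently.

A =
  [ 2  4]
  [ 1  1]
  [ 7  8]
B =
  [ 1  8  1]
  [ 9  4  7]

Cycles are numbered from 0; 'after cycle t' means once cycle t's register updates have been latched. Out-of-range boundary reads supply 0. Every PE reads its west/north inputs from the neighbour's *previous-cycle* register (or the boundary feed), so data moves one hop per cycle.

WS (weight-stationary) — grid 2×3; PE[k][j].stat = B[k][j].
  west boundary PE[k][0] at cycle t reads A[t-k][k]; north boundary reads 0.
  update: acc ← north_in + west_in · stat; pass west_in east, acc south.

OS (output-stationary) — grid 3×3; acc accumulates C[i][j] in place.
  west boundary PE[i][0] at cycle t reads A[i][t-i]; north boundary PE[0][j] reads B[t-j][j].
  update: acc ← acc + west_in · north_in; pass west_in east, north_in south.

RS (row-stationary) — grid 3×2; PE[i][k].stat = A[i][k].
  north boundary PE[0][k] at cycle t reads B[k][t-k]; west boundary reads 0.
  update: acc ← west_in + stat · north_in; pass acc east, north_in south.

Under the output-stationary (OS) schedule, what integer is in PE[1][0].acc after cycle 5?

PE[1][0].acc = 10

OS 3×3: PE[1][0] cycle-by-cycle (with neighbour feeds):
  c0 r0c0: 2 / 2 / 1
  c0 r1c0: 0 / 0 / 0
  c1 r0c0: 38 / 4 / 9
  c1 r1c0: 1 / 1 / 1
  c2 r0c0: 38 / 0 / 0
  c2 r1c0: 10 / 1 / 9
  c3 r0c0: 38 / 0 / 0
  c3 r1c0: 10 / 0 / 0
  c4 r0c0: 38 / 0 / 0
  c4 r1c0: 10 / 0 / 0
  c5 r0c0: 38 / 0 / 0
  c5 r1c0: 10 / 0 / 0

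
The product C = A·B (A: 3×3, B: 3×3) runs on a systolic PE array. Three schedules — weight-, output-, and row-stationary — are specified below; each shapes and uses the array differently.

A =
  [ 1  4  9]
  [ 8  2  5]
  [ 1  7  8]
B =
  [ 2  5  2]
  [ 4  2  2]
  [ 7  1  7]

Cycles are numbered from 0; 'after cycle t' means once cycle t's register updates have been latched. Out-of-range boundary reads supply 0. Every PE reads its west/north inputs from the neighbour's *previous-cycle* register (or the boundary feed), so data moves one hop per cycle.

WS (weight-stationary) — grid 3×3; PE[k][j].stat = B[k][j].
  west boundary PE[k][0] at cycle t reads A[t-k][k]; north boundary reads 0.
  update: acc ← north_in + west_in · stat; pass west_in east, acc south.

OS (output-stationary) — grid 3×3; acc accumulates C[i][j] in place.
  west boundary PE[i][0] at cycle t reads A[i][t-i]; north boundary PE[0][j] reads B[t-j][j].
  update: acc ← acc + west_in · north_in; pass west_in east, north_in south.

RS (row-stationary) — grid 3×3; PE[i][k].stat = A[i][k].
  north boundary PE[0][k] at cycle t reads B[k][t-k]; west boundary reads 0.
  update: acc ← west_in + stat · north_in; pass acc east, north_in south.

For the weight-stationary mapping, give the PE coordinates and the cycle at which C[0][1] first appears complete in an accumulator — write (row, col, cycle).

WS — PE[2][1] is where C[0][1] collects:
  after 0 — PE[2][1] acc=0, pass-E 0, pass-S 0
  after 1 — PE[2][1] acc=0, pass-E 0, pass-S 0
  after 2 — PE[2][1] acc=0, pass-E 0, pass-S 0
  after 3 — PE[2][1] acc=22, pass-E 9, pass-S 22

(row, col, cycle) = (2, 1, 3)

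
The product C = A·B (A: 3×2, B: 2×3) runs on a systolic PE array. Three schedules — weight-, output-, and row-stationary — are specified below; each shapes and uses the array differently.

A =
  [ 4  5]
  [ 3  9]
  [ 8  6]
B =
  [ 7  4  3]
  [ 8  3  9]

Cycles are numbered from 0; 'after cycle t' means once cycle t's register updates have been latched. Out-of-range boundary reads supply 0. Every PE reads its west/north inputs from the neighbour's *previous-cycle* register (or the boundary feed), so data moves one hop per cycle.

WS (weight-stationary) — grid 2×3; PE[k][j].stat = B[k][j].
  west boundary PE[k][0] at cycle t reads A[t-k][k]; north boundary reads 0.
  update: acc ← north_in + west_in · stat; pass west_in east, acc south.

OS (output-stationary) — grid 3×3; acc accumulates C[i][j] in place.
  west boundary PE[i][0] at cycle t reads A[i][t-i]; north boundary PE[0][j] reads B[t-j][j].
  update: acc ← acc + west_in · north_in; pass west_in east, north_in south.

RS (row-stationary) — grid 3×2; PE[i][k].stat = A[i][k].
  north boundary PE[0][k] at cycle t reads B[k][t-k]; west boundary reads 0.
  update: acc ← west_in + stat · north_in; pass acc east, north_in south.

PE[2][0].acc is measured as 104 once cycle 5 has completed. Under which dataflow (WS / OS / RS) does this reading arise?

WS: PE[2][0] is outside its 2×3 grid.
Under OS (3×3), PE[2][0]:
  t=0 PE[2][0]: acc=0 h=0 v=0
  t=1 PE[2][0]: acc=0 h=0 v=0
  t=2 PE[2][0]: acc=56 h=8 v=7
  t=3 PE[2][0]: acc=104 h=6 v=8
  t=4 PE[2][0]: acc=104 h=0 v=0
  t=5 PE[2][0]: acc=104 h=0 v=0
Under RS (3×2), PE[2][0]:
  t=0 PE[2][0]: acc=0 h=0 v=0
  t=1 PE[2][0]: acc=0 h=0 v=0
  t=2 PE[2][0]: acc=56 h=56 v=7
  t=3 PE[2][0]: acc=32 h=32 v=4
  t=4 PE[2][0]: acc=24 h=24 v=3
  t=5 PE[2][0]: acc=0 h=0 v=0

dataflow = OS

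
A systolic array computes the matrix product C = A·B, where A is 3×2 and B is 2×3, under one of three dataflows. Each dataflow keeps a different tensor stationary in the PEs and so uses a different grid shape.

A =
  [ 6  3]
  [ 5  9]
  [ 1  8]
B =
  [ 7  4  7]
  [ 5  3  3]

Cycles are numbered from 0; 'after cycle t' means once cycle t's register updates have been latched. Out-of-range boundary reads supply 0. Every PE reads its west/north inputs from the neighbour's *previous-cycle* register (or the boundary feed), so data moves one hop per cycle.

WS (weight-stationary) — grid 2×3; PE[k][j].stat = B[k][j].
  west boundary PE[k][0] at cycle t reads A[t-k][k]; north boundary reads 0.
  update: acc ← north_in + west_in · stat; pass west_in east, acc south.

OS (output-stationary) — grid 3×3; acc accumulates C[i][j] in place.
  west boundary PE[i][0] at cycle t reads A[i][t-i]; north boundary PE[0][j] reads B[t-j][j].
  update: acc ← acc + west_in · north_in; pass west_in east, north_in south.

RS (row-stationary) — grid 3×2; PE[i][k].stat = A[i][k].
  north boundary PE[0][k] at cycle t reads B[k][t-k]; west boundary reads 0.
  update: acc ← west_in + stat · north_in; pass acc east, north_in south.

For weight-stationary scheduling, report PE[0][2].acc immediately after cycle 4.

PE[0][2].acc = 7

Tracing WS — 2×3 array, target PE[0][2]:
  after 0 — PE[0][1] acc=0, pass-E 0, pass-S 0
  after 0 — PE[0][2] acc=0, pass-E 0, pass-S 0
  after 1 — PE[0][1] acc=24, pass-E 6, pass-S 24
  after 1 — PE[0][2] acc=0, pass-E 0, pass-S 0
  after 2 — PE[0][1] acc=20, pass-E 5, pass-S 20
  after 2 — PE[0][2] acc=42, pass-E 6, pass-S 42
  after 3 — PE[0][1] acc=4, pass-E 1, pass-S 4
  after 3 — PE[0][2] acc=35, pass-E 5, pass-S 35
  after 4 — PE[0][1] acc=0, pass-E 0, pass-S 0
  after 4 — PE[0][2] acc=7, pass-E 1, pass-S 7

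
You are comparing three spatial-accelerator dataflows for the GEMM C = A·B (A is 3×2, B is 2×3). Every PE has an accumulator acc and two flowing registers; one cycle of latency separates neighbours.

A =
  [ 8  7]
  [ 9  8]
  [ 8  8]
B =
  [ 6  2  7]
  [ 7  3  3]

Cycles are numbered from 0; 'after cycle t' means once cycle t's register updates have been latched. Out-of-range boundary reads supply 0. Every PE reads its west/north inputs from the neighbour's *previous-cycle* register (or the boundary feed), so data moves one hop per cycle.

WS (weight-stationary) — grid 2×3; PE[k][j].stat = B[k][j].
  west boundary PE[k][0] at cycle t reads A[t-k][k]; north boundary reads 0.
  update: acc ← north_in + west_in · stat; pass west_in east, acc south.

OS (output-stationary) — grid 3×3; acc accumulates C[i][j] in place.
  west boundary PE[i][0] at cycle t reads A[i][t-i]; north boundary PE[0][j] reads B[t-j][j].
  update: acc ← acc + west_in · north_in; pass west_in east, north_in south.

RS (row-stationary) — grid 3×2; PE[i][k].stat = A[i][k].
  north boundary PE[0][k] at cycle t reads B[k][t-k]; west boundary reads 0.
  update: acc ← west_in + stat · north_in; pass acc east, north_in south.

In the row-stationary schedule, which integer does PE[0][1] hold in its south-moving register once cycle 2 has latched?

register = 3

RS on a 3×2 grid — tracing PE[0][1] and its feeders:
  [0] (0,0) acc=48 (h:48 v:6)
  [0] (0,1) acc=0 (h:0 v:0)
  [1] (0,0) acc=16 (h:16 v:2)
  [1] (0,1) acc=97 (h:97 v:7)
  [2] (0,0) acc=56 (h:56 v:7)
  [2] (0,1) acc=37 (h:37 v:3)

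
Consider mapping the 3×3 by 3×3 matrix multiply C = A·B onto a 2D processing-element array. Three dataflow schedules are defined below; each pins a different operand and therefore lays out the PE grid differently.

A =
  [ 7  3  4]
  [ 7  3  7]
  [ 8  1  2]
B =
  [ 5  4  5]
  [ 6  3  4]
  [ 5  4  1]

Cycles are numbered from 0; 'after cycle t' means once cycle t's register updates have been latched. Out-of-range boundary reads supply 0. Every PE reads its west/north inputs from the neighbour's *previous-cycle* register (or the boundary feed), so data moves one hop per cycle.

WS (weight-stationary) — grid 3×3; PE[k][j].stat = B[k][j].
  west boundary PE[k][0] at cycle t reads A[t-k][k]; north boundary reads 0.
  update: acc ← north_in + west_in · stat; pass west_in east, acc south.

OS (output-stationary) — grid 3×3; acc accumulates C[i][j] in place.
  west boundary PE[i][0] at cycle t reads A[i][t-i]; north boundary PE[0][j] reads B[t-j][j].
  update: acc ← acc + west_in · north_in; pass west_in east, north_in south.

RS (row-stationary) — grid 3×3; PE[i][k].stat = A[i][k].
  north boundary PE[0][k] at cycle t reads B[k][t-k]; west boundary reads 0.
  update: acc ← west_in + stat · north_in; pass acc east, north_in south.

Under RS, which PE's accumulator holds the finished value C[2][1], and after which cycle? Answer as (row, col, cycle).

(row, col, cycle) = (2, 2, 5)

RS — PE[2][2] is where C[2][1] collects:
  @0  [2,2]  acc 0  |  →0  ↓0
  @1  [2,2]  acc 0  |  →0  ↓0
  @2  [2,2]  acc 0  |  →0  ↓0
  @3  [2,2]  acc 0  |  →0  ↓0
  @4  [2,2]  acc 56  |  →56  ↓5
  @5  [2,2]  acc 43  |  →43  ↓4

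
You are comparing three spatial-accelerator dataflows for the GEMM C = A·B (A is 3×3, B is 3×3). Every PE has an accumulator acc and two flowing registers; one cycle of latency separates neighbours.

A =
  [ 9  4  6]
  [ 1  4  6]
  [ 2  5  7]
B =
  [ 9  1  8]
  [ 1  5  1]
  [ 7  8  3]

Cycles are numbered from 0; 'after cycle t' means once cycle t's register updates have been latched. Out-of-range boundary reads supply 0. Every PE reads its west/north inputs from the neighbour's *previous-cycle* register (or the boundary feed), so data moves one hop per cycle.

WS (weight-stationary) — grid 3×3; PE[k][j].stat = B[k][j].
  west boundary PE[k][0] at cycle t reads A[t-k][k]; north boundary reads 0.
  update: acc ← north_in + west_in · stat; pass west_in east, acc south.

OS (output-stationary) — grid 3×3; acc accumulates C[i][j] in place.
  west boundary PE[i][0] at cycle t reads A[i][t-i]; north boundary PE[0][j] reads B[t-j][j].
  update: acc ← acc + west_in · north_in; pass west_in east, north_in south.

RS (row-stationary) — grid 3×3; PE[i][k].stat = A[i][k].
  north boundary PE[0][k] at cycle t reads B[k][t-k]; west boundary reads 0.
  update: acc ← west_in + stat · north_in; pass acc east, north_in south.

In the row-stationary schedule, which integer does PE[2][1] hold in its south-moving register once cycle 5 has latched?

register = 1

RS on a 3×3 grid — tracing PE[2][1] and its feeders:
  step 0 · PE1,1: acc=0; fwd→0 fwd↓0
  step 0 · PE2,0: acc=0; fwd→0 fwd↓0
  step 0 · PE2,1: acc=0; fwd→0 fwd↓0
  step 1 · PE1,1: acc=0; fwd→0 fwd↓0
  step 1 · PE2,0: acc=0; fwd→0 fwd↓0
  step 1 · PE2,1: acc=0; fwd→0 fwd↓0
  step 2 · PE1,1: acc=13; fwd→13 fwd↓1
  step 2 · PE2,0: acc=18; fwd→18 fwd↓9
  step 2 · PE2,1: acc=0; fwd→0 fwd↓0
  step 3 · PE1,1: acc=21; fwd→21 fwd↓5
  step 3 · PE2,0: acc=2; fwd→2 fwd↓1
  step 3 · PE2,1: acc=23; fwd→23 fwd↓1
  step 4 · PE1,1: acc=12; fwd→12 fwd↓1
  step 4 · PE2,0: acc=16; fwd→16 fwd↓8
  step 4 · PE2,1: acc=27; fwd→27 fwd↓5
  step 5 · PE1,1: acc=0; fwd→0 fwd↓0
  step 5 · PE2,0: acc=0; fwd→0 fwd↓0
  step 5 · PE2,1: acc=21; fwd→21 fwd↓1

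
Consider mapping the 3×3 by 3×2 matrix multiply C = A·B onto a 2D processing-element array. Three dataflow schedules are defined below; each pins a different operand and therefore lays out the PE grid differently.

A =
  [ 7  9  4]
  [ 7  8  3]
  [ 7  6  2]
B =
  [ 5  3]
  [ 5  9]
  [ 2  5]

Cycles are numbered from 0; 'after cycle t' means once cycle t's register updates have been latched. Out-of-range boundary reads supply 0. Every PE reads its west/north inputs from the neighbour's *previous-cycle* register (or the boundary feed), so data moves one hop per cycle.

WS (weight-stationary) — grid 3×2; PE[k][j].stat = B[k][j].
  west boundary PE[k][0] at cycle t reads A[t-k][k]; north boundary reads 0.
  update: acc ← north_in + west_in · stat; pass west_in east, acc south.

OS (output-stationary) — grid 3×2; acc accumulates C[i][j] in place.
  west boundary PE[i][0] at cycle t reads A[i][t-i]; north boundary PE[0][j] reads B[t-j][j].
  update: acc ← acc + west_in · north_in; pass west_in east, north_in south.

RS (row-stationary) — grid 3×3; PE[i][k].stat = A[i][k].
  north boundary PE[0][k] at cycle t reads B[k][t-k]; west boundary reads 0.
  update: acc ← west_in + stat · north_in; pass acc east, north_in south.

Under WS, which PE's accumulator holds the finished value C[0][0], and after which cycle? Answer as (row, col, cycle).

(row, col, cycle) = (2, 0, 2)

Under WS, C[0][0] lands at PE[2][0]:
  [0] (2,0) acc=0 (h:0 v:0)
  [1] (2,0) acc=0 (h:0 v:0)
  [2] (2,0) acc=88 (h:4 v:88)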